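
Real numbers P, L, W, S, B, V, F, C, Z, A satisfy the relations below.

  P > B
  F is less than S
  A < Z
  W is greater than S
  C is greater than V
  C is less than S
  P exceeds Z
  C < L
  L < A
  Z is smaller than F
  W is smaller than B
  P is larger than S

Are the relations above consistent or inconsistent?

consistent

Every relation is compatible with V < C < L < A < Z < F < S < W < B < P; the set is consistent.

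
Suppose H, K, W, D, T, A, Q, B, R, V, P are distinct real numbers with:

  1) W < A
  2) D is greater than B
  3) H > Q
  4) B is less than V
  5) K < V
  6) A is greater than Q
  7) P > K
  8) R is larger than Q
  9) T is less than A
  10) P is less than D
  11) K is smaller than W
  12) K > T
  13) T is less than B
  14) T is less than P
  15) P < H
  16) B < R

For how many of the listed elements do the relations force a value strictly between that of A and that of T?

2

Chaining upward from T reaches: B, R, K, V, W, P, H, D.
Chaining downward from A reaches: Q, K, W.
Strictly between T and A are those in both lists: K, W — 2 elements.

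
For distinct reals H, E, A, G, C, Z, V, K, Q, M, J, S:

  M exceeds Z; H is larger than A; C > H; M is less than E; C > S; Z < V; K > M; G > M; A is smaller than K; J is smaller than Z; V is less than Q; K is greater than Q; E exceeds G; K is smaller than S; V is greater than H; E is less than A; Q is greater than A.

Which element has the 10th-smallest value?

K

Chaining the given pairs: J < Z < M < G < E < A < H < V < Q < K < S < C.
The 10th smallest is K.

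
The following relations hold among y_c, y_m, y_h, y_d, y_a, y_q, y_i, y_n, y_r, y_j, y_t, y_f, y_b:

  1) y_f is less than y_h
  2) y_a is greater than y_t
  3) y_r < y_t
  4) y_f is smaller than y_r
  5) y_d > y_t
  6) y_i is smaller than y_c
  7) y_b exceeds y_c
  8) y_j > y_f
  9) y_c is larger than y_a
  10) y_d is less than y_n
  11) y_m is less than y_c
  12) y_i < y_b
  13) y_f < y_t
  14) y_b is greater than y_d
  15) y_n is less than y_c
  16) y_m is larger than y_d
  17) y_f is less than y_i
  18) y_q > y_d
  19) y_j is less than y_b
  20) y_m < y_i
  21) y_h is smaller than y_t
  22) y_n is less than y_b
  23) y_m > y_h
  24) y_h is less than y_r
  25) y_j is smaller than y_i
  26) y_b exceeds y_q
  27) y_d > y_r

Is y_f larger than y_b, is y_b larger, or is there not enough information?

y_b

The relevant relations are y_f < y_h; y_h < y_r; y_r < y_t; y_t < y_d; y_d < y_m; y_m < y_i; y_i < y_c; y_c < y_b.
Chaining these gives y_f < y_h < y_r < y_t < y_d < y_m < y_i < y_c < y_b.
So y_b is larger.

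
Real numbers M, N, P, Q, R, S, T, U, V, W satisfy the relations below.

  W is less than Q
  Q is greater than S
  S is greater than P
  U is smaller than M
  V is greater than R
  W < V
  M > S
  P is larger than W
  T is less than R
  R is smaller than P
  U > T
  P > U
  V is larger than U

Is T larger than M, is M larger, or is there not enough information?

Following the relations from T: T < U < P < S < M.
So M is larger.

M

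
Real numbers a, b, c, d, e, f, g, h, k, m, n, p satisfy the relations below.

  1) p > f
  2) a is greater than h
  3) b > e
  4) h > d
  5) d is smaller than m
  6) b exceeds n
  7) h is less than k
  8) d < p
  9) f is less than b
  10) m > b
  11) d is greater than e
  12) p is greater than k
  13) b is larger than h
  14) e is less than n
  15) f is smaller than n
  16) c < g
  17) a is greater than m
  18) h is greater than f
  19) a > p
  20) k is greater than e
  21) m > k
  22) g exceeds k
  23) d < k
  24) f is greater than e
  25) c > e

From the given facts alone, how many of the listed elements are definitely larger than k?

From k the given relations immediately reach p, m, g.
From those, a — 4 in total.
No other element is forced above k by the given relations, so the count is 4.

4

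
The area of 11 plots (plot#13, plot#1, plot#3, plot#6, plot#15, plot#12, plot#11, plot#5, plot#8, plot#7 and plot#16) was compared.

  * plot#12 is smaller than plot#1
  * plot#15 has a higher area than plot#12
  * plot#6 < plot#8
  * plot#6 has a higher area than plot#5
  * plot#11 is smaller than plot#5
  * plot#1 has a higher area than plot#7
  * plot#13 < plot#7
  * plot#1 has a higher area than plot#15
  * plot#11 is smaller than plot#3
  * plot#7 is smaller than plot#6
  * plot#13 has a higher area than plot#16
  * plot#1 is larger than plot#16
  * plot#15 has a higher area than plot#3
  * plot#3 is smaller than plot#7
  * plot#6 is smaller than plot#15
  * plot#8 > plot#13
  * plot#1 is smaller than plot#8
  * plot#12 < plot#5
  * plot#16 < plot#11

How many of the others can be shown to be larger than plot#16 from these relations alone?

9

The elements the relations force above plot#16 are plot#13, plot#11, plot#5, plot#3, plot#7, plot#6, plot#15, plot#1, plot#8 — no chain reaches any other.
That is 9.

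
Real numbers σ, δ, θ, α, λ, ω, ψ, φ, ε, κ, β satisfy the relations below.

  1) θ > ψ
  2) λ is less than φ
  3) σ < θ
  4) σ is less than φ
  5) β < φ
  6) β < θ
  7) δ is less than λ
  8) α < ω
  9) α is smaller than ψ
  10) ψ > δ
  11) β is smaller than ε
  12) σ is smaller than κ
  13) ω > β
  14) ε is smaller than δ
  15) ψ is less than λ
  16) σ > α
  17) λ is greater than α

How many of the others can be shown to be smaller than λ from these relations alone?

5

Directly below λ: α, δ, ψ.
One step further: ε (4 so far).
One step further: β (5 so far).
No other element is forced below λ by the given relations, so the count is 5.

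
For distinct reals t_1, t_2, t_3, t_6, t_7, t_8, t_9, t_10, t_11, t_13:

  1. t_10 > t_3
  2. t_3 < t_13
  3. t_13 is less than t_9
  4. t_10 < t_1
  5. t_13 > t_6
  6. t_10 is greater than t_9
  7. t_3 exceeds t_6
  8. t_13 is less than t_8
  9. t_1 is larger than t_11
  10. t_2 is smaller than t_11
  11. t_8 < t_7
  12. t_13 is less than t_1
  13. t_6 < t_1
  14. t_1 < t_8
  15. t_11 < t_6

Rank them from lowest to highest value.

Each adjacent pair is fixed by a given relation: t_2 < t_11; t_11 < t_6; t_6 < t_3; t_3 < t_13; t_13 < t_9; t_9 < t_10; t_10 < t_1; t_1 < t_8; t_8 < t_7. Chaining them end to end gives the full order.

t_2 < t_11 < t_6 < t_3 < t_13 < t_9 < t_10 < t_1 < t_8 < t_7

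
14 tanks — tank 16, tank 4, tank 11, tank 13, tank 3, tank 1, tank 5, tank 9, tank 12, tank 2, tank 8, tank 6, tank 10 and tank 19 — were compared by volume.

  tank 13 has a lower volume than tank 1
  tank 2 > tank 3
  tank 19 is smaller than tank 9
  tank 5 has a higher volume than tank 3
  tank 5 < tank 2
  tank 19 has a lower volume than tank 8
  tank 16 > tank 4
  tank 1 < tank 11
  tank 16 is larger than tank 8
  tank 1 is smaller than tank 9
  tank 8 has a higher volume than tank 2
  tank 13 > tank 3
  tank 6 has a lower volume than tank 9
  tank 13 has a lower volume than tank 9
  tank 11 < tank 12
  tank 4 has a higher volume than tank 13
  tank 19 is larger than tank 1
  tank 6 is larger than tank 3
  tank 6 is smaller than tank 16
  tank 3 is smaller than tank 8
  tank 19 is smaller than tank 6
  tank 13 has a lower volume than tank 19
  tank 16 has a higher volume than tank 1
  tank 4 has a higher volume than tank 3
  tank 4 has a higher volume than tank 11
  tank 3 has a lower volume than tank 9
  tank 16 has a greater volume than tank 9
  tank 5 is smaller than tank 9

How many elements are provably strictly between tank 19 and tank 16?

3

Chaining upward from tank 19 reaches: tank 8, tank 6, tank 9.
Chaining downward from tank 16 reaches: tank 3, tank 5, tank 13, tank 1, tank 2, tank 11, tank 8, tank 6, tank 4, tank 9.
Strictly between tank 19 and tank 16 are those in both lists: tank 8, tank 6, tank 9 — 3 elements.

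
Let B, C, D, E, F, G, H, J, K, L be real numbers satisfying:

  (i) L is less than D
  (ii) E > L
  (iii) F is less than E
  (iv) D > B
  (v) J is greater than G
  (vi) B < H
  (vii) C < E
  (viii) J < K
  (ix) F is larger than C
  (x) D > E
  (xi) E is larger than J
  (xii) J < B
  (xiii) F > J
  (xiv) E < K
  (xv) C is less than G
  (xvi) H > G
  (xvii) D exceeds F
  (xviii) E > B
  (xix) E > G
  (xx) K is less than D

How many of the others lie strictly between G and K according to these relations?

The relations place G below K. An element lies strictly between them when it is forced above G and also forced below K.
Above G: {J, B, H, F, E, D}. Below K: {L, C, J, B, F, E}.
Intersection: {J, B, F, E} — 4.

4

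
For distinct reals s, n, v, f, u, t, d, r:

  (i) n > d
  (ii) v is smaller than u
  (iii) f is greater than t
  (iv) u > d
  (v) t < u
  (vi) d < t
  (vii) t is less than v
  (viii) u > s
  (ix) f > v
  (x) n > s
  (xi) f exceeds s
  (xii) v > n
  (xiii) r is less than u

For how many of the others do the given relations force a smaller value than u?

Directly below u: s, d, t, r, v.
One step further: n (6 so far).
Nothing else is reachable below u; 6 in all.

6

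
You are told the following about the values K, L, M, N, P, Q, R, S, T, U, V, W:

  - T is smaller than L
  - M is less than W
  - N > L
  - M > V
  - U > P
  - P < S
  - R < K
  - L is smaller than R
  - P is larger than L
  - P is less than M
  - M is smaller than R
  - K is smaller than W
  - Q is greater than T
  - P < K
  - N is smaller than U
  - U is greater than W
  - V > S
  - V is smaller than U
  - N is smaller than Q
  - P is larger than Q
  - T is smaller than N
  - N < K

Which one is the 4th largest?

The consecutive relations fix a unique order: T < L < N < Q < P < S < V < M < R < K < W < U.
The 4th largest is R.

R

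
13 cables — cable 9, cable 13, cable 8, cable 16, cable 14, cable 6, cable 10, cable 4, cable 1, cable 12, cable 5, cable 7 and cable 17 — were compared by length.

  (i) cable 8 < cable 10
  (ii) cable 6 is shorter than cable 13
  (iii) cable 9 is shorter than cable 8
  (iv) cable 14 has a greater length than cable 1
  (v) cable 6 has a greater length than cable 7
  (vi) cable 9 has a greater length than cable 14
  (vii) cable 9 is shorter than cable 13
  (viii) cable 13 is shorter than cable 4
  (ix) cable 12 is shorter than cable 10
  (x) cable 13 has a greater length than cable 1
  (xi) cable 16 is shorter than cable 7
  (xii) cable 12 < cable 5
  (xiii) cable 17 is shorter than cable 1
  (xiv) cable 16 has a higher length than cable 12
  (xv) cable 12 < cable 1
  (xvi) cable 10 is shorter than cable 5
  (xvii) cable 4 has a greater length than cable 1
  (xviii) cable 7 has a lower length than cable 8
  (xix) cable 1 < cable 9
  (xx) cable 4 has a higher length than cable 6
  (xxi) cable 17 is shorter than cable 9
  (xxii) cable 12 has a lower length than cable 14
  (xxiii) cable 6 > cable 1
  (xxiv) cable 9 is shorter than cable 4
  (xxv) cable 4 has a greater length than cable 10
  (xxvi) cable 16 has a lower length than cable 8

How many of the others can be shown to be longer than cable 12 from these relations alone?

Directly above cable 12: cable 1, cable 16, cable 14, cable 10, cable 5.
One step further: cable 7, cable 6, cable 9, cable 8, cable 13, cable 4 (11 so far).
No other element is forced above cable 12 by the given relations, so the count is 11.

11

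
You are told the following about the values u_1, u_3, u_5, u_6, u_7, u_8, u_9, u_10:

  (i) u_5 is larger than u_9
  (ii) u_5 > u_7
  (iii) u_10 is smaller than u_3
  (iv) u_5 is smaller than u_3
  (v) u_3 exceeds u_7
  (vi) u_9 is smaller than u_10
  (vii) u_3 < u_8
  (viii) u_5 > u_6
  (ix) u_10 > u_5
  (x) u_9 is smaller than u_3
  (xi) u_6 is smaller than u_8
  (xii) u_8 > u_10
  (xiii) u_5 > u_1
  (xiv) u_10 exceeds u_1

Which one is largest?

u_8

Chaining downward from u_8: directly below it, u_6, u_10, u_3; then u_9, u_7, u_1, u_5.
That covers every other element, and nothing is given above u_8, so u_8 is the largest.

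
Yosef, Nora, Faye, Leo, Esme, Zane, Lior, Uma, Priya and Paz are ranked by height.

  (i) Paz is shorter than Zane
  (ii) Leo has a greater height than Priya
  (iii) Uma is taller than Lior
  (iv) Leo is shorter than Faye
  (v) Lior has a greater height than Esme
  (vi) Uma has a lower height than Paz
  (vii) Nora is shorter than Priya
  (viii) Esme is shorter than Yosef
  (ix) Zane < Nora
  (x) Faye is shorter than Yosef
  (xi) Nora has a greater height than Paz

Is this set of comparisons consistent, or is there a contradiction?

consistent

The single ordering Esme < Lior < Uma < Paz < Zane < Nora < Priya < Leo < Faye < Yosef satisfies every listed relation, so no contradiction arises.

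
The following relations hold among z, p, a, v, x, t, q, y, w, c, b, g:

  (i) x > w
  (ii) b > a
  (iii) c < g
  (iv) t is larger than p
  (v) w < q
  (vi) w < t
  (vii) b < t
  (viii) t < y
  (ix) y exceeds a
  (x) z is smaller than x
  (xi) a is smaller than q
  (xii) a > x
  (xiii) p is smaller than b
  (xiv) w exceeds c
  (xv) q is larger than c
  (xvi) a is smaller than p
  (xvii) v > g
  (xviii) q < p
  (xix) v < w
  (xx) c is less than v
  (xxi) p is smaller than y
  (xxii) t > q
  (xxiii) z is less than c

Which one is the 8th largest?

Piecing the relations together gives one ordering: z < c < g < v < w < x < a < q < p < b < t < y.
Counting 8 from the largest end gives w.

w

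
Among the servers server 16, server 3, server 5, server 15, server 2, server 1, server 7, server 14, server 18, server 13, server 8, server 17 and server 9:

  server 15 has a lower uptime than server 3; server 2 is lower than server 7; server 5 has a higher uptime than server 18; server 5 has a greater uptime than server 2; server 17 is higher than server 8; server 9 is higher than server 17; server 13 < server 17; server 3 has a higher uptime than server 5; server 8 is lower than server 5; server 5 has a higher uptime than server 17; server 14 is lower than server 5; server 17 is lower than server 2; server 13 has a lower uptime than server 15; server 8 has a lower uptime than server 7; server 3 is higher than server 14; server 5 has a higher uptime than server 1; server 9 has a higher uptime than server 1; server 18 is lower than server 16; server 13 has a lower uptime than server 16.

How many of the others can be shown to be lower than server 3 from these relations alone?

9

Directly below server 3: server 15, server 14, server 5.
One step further: server 8, server 1, server 13, server 17, server 2, server 18 (9 so far).
No other element is forced below server 3 by the given relations, so the count is 9.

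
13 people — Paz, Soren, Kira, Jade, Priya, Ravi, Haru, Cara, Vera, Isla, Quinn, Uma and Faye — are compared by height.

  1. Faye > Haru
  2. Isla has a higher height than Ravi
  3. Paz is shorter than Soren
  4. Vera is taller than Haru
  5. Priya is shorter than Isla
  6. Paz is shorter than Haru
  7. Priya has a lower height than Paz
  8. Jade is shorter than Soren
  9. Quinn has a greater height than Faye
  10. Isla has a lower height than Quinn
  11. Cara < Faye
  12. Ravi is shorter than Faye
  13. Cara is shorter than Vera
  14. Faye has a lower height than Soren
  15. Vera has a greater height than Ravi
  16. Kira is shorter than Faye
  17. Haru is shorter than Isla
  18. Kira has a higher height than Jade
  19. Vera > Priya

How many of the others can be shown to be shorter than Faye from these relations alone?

7

From Faye the given relations immediately reach Kira, Cara, Ravi, Haru.
From those, Jade, Paz — 6 in total.
From those, Priya — 7 in total.
No other element is forced below Faye by the given relations, so the count is 7.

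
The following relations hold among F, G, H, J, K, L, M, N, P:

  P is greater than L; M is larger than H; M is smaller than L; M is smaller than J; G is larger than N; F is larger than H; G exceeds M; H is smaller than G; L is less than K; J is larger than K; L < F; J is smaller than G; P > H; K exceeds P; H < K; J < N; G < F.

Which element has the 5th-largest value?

K

Piecing the relations together gives one ordering: H < M < L < P < K < J < N < G < F.
Counting 5 from the largest end gives K.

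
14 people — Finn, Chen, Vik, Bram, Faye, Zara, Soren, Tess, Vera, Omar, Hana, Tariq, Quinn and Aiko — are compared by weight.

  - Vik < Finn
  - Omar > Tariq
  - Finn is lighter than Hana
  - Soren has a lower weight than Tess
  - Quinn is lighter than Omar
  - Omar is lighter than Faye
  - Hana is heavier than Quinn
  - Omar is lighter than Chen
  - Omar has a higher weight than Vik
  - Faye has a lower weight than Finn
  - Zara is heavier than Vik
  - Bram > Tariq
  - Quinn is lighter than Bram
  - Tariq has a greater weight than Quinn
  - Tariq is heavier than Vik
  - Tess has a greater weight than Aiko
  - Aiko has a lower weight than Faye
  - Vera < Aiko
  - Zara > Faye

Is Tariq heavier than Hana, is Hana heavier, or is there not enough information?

Tariq < Omar < Faye < Finn < Hana, by transitivity through Omar, Faye, Finn.
So Hana is heavier.

Hana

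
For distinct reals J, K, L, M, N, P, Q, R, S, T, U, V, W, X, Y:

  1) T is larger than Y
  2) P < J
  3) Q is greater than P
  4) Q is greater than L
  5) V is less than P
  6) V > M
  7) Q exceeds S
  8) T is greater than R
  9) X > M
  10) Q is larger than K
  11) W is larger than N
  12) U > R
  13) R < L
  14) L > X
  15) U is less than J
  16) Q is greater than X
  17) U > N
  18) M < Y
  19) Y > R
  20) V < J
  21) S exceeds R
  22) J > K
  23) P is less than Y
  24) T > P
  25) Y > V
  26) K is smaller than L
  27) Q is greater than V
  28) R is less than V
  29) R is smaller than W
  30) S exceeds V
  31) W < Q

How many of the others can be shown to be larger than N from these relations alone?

4

The elements the relations force above N are W, Q, U, J — no chain reaches any other.
That is 4.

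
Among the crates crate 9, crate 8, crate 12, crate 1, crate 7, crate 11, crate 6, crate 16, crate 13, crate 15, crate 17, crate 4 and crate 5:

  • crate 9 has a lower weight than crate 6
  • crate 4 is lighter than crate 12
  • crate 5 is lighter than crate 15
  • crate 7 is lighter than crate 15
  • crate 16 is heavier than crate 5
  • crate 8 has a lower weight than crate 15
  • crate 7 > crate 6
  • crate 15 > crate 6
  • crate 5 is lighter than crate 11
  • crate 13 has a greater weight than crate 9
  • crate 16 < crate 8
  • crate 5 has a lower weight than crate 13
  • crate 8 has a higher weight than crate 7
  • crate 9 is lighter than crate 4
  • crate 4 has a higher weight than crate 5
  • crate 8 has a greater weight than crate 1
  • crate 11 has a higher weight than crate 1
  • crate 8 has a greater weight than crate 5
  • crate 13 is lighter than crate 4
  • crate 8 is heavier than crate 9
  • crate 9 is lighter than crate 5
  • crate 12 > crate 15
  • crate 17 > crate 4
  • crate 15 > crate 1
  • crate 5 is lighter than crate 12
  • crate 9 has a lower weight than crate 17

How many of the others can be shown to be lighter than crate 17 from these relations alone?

The elements the relations force below crate 17 are crate 9, crate 5, crate 13, crate 4 — no chain reaches any other.
That is 4.

4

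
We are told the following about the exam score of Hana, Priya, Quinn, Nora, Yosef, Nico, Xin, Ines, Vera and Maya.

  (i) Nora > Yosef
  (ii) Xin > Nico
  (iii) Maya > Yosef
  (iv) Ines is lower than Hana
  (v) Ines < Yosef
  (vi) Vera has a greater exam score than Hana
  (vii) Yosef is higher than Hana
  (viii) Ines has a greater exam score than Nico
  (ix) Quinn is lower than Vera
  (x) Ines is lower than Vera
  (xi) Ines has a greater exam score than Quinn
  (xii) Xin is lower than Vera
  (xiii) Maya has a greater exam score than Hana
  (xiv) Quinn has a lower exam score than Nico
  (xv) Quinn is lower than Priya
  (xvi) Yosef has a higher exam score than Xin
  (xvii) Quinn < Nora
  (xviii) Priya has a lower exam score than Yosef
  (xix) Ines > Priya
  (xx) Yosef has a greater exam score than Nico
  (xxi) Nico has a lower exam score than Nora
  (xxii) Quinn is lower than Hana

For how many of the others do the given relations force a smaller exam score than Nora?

The elements the relations force below Nora are Quinn, Priya, Nico, Ines, Hana, Xin, Yosef — no chain reaches any other.
That is 7.

7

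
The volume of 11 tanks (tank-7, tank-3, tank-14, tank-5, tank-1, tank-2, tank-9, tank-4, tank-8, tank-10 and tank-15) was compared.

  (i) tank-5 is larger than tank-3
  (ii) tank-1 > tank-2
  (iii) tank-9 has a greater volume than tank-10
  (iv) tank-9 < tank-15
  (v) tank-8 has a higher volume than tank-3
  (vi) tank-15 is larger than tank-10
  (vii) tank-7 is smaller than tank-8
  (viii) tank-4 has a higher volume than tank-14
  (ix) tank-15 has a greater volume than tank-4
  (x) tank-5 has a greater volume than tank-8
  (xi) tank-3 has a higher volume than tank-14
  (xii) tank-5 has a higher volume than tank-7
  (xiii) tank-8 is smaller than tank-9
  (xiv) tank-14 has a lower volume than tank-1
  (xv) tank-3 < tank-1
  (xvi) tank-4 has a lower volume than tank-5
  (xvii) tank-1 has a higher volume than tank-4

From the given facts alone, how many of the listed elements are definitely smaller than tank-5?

Directly below tank-5: tank-7, tank-3, tank-4, tank-8.
One step further: tank-14 (5 so far).
No other element is forced below tank-5 by the given relations, so the count is 5.

5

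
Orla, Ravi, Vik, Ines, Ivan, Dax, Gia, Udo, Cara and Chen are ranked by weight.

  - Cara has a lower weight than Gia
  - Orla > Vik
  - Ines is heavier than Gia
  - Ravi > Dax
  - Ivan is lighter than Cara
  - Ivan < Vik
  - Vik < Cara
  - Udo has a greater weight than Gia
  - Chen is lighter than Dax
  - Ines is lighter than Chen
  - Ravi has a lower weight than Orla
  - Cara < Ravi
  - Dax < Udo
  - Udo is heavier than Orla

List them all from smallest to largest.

Ivan < Vik < Cara < Gia < Ines < Chen < Dax < Ravi < Orla < Udo

Each adjacent pair is fixed by a given relation: Ivan < Vik; Vik < Cara; Cara < Gia; Gia < Ines; Ines < Chen; Chen < Dax; Dax < Ravi; Ravi < Orla; Orla < Udo. Chaining them end to end gives the full order.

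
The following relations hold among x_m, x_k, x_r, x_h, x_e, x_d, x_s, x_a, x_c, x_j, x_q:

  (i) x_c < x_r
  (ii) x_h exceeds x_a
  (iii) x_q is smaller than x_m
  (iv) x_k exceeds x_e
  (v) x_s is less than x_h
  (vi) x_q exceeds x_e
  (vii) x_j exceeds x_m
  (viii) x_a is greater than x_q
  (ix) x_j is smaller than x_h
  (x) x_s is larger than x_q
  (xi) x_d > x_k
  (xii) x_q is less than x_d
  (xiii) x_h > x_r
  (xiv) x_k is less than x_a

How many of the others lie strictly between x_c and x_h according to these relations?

1

Chaining upward from x_c reaches: x_r.
Chaining downward from x_h reaches: x_e, x_q, x_k, x_r, x_s, x_m, x_a, x_j.
Strictly between x_c and x_h are those in both lists: x_r — 1 element.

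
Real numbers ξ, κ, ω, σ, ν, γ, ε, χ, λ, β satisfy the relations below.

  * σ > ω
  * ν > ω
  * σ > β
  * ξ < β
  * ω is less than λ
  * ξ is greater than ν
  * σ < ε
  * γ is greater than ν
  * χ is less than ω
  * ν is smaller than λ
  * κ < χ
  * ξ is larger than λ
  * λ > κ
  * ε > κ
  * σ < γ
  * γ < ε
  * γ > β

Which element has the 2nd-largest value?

γ

Piecing the relations together gives one ordering: κ < χ < ω < ν < λ < ξ < β < σ < γ < ε.
The 2nd largest is γ.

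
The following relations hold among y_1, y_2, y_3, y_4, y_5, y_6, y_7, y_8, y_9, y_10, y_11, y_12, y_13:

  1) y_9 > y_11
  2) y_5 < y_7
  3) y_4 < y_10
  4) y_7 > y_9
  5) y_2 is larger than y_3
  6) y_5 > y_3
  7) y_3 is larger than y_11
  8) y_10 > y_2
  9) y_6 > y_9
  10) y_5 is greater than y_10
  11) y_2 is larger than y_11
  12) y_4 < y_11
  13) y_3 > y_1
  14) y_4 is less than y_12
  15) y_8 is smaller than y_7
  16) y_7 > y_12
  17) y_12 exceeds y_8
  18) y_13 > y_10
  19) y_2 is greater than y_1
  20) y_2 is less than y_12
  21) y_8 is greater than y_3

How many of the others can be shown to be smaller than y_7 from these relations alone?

10

The elements the relations force below y_7 are y_4, y_11, y_1, y_3, y_2, y_9, y_8, y_10, y_5, y_12 — no chain reaches any other.
That is 10.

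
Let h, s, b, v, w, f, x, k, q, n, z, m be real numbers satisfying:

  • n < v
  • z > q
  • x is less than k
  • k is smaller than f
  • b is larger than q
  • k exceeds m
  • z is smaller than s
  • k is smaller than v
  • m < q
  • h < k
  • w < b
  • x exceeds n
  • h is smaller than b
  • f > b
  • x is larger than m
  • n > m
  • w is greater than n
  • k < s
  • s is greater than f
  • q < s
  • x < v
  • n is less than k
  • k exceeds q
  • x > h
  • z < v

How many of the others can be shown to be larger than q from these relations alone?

6

The elements the relations force above q are z, b, k, f, v, s — no chain reaches any other.
That is 6.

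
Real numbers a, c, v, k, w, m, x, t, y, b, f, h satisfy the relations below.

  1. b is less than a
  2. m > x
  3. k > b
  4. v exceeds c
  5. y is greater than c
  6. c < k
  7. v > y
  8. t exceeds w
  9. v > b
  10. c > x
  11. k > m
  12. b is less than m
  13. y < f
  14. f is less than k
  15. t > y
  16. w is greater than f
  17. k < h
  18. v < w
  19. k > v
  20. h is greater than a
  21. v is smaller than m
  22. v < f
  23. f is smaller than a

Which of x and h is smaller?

x < c < v < f < k < h, by transitivity through c, v, f, k.
So x < h; x is the smaller of the two.

x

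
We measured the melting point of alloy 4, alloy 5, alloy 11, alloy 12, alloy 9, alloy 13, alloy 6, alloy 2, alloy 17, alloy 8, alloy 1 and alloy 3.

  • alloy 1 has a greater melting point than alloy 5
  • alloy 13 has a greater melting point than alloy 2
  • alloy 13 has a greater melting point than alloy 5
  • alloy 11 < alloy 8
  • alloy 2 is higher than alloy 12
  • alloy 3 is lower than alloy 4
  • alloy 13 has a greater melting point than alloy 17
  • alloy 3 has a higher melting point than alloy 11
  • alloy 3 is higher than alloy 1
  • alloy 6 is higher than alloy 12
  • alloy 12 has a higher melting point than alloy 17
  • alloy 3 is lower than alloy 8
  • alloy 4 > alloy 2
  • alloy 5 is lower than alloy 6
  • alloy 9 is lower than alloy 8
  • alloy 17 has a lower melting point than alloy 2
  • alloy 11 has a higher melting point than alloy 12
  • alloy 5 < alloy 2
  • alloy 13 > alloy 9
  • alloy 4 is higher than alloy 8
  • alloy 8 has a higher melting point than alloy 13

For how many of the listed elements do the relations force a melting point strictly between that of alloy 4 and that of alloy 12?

5

Chaining upward from alloy 12 reaches: alloy 2, alloy 6, alloy 11, alloy 3, alloy 13, alloy 8.
Chaining downward from alloy 4 reaches: alloy 17, alloy 5, alloy 2, alloy 1, alloy 11, alloy 3, alloy 9, alloy 13, alloy 8.
Strictly between alloy 12 and alloy 4 are those in both lists: alloy 2, alloy 11, alloy 3, alloy 13, alloy 8 — 5 elements.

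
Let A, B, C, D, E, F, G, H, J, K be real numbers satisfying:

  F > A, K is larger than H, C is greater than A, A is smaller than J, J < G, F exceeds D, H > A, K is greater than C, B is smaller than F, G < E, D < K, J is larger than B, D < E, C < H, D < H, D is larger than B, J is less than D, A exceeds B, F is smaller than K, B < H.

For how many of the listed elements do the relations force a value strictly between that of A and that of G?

Chaining upward from A reaches: C, J, D, F, H, K, E.
Chaining downward from G reaches: B, J.
Strictly between A and G are those in both lists: J — 1 element.

1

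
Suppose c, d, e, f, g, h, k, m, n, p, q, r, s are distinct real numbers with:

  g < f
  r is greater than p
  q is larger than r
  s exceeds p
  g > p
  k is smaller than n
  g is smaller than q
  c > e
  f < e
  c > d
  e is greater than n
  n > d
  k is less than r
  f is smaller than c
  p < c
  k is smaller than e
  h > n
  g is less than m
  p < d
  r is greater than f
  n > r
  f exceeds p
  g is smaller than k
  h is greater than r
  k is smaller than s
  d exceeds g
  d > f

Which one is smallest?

p

Chaining upward from p: directly above it, g, f, s, d, r, c; then k, n, e, h, q, m.
That covers every other element, and nothing is given below p, so p is the smallest.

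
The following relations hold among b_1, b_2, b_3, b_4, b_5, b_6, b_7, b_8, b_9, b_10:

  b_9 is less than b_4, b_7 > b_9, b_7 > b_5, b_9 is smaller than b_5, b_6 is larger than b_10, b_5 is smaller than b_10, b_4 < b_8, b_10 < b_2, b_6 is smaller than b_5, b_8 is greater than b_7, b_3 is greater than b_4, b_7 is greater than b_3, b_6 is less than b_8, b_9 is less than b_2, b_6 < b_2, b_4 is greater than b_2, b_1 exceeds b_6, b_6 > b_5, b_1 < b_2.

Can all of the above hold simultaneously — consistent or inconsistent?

Chaining the given relations yields b_5 < b_10 < b_6, so b_5 < b_6. But one relation states b_6 < b_5. These cannot both hold.

inconsistent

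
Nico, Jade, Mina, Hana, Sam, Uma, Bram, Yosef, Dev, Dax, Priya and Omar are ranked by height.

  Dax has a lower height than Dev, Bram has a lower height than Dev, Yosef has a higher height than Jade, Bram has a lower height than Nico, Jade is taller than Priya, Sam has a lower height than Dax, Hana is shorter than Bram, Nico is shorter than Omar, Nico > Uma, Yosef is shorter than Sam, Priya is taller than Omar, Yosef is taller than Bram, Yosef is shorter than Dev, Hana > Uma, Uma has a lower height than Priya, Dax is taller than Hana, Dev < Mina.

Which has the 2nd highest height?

Dev

Chaining the given pairs: Uma < Hana < Bram < Nico < Omar < Priya < Jade < Yosef < Sam < Dax < Dev < Mina.
The 2nd largest is Dev.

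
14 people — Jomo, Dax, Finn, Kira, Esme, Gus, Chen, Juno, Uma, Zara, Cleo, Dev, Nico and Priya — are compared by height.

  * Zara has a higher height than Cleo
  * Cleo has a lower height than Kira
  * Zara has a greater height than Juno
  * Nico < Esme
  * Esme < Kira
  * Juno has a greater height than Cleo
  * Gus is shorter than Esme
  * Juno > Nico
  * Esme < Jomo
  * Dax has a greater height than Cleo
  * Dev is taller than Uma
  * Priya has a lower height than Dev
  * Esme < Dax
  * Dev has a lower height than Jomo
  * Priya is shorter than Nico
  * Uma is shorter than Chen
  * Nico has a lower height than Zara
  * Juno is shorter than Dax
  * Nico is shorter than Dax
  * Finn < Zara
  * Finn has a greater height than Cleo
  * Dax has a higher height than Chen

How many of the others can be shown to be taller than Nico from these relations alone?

6

From Nico the given relations immediately reach Juno, Zara, Esme, Dax.
From those, Kira, Jomo — 6 in total.
No other element is forced above Nico by the given relations, so the count is 6.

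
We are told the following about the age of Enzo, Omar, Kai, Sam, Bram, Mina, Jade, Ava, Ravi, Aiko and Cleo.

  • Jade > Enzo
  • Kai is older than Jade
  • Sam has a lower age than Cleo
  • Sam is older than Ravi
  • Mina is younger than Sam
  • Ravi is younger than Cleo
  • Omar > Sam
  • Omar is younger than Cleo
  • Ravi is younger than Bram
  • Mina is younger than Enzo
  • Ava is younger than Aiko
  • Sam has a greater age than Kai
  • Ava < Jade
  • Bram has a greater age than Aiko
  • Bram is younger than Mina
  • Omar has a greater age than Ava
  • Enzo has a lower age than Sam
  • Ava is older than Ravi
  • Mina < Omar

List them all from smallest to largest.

Each adjacent pair is fixed by a given relation: Ravi < Ava; Ava < Aiko; Aiko < Bram; Bram < Mina; Mina < Enzo; Enzo < Jade; Jade < Kai; Kai < Sam; Sam < Omar; Omar < Cleo. Chaining them end to end gives the full order.

Ravi < Ava < Aiko < Bram < Mina < Enzo < Jade < Kai < Sam < Omar < Cleo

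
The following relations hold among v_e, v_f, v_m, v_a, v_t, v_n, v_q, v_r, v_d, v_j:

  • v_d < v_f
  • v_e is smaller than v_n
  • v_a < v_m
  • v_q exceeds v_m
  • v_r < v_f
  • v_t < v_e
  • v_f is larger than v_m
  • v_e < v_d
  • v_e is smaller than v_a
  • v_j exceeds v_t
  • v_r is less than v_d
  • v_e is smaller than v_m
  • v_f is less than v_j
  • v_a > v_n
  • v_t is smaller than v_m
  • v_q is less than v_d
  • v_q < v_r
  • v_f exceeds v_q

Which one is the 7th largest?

Chaining the given pairs: v_t < v_e < v_n < v_a < v_m < v_q < v_r < v_d < v_f < v_j.
The 7th largest is v_a.

v_a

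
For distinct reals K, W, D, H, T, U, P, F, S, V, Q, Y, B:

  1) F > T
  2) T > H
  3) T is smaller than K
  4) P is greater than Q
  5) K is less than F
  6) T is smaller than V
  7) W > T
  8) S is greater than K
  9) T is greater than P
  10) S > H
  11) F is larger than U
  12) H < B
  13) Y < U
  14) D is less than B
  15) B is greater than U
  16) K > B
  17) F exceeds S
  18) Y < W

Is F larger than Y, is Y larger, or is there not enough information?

F

Chaining the given relations: Y < U < B < K < S < F.
So F is larger.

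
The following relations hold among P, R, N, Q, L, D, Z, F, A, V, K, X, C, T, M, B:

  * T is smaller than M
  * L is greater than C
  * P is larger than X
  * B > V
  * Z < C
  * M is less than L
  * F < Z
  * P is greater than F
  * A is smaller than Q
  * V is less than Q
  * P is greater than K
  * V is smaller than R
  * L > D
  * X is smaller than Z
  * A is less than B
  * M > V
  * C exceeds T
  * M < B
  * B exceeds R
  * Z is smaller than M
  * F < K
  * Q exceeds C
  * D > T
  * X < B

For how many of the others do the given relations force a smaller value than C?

4

The elements the relations force below C are F, T, X, Z — no chain reaches any other.
That is 4.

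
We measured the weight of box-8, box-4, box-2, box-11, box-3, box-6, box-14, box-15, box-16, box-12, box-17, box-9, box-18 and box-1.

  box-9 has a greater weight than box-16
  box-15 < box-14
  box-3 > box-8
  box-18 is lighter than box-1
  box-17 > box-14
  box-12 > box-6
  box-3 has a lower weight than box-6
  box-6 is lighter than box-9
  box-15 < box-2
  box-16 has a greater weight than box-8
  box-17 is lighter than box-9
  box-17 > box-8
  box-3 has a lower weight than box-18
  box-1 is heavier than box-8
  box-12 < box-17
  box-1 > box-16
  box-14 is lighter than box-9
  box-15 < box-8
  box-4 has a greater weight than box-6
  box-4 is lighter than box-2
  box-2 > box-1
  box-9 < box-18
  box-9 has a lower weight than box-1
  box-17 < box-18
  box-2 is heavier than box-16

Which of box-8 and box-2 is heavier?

box-2

The relevant relations are box-8 < box-3; box-3 < box-6; box-6 < box-12; box-12 < box-17; box-17 < box-9; box-9 < box-1; box-1 < box-2.
Chaining these gives box-8 < box-3 < box-6 < box-12 < box-17 < box-9 < box-1 < box-2.
So box-8 < box-2; box-2 is the heavier of the two.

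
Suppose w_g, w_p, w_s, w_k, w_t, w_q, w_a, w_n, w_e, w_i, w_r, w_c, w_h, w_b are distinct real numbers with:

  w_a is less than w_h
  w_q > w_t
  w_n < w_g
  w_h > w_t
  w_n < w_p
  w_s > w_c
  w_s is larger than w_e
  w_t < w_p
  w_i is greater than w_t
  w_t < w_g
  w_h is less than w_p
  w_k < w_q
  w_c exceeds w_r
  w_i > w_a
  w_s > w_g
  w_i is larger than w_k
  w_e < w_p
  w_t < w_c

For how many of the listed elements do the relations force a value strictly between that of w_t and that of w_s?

Chaining upward from w_t reaches: w_q, w_g, w_h, w_p, w_c, w_i.
Chaining downward from w_s reaches: w_e, w_r, w_n, w_g, w_c.
Strictly between w_t and w_s are those in both lists: w_g, w_c — 2 elements.

2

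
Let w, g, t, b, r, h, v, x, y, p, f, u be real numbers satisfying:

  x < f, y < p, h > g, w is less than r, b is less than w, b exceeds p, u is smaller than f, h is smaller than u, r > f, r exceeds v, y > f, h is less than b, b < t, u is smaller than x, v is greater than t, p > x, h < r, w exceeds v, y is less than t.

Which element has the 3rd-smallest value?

u

Piecing the relations together gives one ordering: g < h < u < x < f < y < p < b < t < v < w < r.
Counting 3 from the smallest end gives u.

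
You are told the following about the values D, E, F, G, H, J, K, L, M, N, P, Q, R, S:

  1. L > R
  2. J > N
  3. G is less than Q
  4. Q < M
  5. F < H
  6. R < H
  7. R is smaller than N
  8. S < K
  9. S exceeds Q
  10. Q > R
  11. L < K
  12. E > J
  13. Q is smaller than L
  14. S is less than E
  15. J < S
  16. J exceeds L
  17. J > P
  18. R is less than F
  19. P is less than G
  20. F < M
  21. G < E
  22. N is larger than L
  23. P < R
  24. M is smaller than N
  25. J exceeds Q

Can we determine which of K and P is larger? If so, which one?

K

P < R and R < Q give P < Q.
Then Q < M extends the chain to M.
Then M < N extends the chain to N.
With N < J: P < R < Q < M < N < J.
Then J < S extends the chain to S.
Then S < K extends the chain to K.
So K is larger.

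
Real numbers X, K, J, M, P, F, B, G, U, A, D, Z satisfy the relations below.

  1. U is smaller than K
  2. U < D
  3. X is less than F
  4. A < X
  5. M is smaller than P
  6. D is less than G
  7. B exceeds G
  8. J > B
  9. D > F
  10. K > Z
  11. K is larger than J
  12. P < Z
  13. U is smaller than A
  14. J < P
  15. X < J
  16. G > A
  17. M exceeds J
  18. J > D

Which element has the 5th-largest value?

Chaining the given pairs: U < A < X < F < D < G < B < J < M < P < Z < K.
Counting 5 from the largest end gives J.

J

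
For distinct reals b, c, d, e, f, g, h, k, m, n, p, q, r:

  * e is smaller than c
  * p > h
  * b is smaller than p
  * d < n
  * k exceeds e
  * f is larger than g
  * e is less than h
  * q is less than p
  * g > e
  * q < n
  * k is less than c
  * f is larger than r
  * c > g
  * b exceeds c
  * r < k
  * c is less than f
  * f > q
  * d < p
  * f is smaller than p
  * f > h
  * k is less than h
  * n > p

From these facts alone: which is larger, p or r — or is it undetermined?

Following the relations from r: r < k < c < f < p.
So p is larger.

p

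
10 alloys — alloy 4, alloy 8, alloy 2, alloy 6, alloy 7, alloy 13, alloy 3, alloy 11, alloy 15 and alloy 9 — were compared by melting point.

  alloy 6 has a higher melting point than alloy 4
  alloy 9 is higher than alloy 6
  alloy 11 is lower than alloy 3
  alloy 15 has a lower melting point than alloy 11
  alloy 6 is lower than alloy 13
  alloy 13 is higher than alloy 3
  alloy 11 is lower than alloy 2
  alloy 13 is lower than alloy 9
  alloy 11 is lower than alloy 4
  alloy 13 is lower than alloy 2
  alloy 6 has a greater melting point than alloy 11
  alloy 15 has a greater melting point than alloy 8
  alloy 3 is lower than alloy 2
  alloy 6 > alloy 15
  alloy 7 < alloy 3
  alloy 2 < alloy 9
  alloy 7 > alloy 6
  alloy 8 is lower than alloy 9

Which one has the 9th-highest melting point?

alloy 15

Chaining the given pairs: alloy 8 < alloy 15 < alloy 11 < alloy 4 < alloy 6 < alloy 7 < alloy 3 < alloy 13 < alloy 2 < alloy 9.
Counting 9 from the largest end gives alloy 15.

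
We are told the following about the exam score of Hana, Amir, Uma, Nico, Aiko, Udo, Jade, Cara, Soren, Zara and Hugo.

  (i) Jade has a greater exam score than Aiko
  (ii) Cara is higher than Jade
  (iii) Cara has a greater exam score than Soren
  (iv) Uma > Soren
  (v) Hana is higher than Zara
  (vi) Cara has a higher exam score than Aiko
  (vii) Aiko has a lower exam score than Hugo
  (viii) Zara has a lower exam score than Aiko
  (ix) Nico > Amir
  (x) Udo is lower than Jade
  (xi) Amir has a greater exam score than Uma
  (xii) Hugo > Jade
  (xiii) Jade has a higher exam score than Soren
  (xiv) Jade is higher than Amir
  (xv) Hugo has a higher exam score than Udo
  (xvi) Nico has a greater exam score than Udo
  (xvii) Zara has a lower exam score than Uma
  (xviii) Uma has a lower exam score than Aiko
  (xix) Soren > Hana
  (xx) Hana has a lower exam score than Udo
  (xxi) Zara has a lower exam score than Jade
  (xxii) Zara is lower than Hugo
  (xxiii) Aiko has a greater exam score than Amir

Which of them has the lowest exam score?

Chaining upward from Zara: directly above it, Hana, Uma, Aiko, Jade, Hugo; then Soren, Udo, Amir, Cara; then Nico.
That covers every other element, and nothing is given below Zara, so Zara is the lowest exam score.

Zara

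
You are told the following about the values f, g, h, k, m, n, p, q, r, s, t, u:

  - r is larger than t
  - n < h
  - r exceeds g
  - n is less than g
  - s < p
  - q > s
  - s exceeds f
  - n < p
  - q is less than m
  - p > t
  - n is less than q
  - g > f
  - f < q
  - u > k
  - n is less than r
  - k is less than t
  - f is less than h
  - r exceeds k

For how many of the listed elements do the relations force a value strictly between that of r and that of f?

The relations place f below r. An element lies strictly between them when it is forced above f and also forced below r.
Above f: {h, s, g, q, m, p}. Below r: {n, k, t, g}.
Intersection: {g} — 1.

1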